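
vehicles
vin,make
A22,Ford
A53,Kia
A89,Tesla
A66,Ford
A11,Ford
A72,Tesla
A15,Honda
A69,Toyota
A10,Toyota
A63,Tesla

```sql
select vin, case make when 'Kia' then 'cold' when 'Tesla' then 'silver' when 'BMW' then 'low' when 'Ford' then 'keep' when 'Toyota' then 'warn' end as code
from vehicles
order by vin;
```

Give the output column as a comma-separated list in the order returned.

warn, keep, NULL, keep, cold, silver, keep, warn, silver, silver

vin=A10: make='Toyota' → warn
vin=A11: make='Ford' → keep
vin=A15: (no match → NULL) → NULL
vin=A22: make='Ford' → keep
vin=A53: make='Kia' → cold
vin=A63: make='Tesla' → silver
vin=A66: make='Ford' → keep
vin=A69: make='Toyota' → warn
vin=A72: make='Tesla' → silver
vin=A89: make='Tesla' → silver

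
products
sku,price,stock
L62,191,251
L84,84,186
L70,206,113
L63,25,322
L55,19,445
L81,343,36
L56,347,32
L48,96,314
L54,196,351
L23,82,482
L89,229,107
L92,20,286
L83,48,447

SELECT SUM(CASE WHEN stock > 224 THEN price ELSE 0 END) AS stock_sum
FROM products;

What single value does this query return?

677

sku=L62: ✓ → 191
sku=L84: ✗
sku=L70: ✗
sku=L63: ✓ → 25
sku=L55: ✓ → 19
sku=L81: ✗
sku=L56: ✗
sku=L48: ✓ → 96
sku=L54: ✓ → 196
sku=L23: ✓ → 82
sku=L89: ✗
sku=L92: ✓ → 20
sku=L83: ✓ → 48
stock_sum = 191 + 25 + 19 + 96 + 196 + 82 + 20 + 48 = 677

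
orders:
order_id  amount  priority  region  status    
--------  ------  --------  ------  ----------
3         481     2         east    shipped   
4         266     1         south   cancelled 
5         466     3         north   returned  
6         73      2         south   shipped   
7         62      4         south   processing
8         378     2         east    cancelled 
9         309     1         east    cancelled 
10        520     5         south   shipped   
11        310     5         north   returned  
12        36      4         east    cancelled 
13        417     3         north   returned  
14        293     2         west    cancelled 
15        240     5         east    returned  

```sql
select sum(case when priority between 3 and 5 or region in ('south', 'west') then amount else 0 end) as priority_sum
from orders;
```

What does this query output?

order_id=3: ✗
order_id=4: ✓ → 266
order_id=5: ✓ → 466
order_id=6: ✓ → 73
order_id=7: ✓ → 62
order_id=8: ✗
order_id=9: ✗
order_id=10: ✓ → 520
order_id=11: ✓ → 310
order_id=12: ✓ → 36
order_id=13: ✓ → 417
order_id=14: ✓ → 293
order_id=15: ✓ → 240
priority_sum = 266 + 466 + 73 + 62 + 520 + 310 + 36 + 417 + 293 + 240 = 2683

2683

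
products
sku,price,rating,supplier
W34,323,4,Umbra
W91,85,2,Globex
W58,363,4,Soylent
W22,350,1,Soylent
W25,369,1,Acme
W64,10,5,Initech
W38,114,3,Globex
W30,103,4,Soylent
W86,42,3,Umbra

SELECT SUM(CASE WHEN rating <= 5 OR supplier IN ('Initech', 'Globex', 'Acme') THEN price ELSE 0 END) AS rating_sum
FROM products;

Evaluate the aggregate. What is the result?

1759

sku=W34: ✓ → 323
sku=W91: ✓ → 85
sku=W58: ✓ → 363
sku=W22: ✓ → 350
sku=W25: ✓ → 369
sku=W64: ✓ → 10
sku=W38: ✓ → 114
sku=W30: ✓ → 103
sku=W86: ✓ → 42
rating_sum = 323 + 85 + 363 + 350 + 369 + 10 + 114 + 103 + 42 = 1759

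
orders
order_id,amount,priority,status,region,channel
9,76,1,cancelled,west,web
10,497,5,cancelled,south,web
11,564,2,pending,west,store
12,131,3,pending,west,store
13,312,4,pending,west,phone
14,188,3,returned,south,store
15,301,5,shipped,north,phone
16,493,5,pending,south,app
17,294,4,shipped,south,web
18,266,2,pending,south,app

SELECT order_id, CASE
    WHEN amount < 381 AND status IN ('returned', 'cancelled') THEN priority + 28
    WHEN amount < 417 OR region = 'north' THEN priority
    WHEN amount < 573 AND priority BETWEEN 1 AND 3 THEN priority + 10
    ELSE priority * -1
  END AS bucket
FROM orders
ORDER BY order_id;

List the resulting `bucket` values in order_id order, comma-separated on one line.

29, -5, 12, 3, 4, 31, 5, -5, 4, 2

order_id=9: amount < 381 AND status IN ('returned', 'cancelled') → 29
order_id=10: ELSE → -5
order_id=11: amount < 573 AND priority BETWEEN 1 AND 3 → 12
order_id=12: amount < 417 OR region = 'north' → 3
order_id=13: amount < 417 OR region = 'north' → 4
order_id=14: amount < 381 AND status IN ('returned', 'cancelled') → 31
order_id=15: amount < 417 OR region = 'north' → 5
order_id=16: ELSE → -5
order_id=17: amount < 417 OR region = 'north' → 4
order_id=18: amount < 417 OR region = 'north' → 2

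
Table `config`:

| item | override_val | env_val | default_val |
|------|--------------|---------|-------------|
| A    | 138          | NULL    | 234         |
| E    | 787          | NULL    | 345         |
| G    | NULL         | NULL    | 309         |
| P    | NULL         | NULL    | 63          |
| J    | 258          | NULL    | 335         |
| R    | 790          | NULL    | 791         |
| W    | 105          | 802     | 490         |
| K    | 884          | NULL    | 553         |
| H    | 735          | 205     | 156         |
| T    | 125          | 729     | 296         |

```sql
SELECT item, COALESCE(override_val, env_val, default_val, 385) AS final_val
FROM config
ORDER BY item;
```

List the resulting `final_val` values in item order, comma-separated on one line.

item=A: override_val=138 → 138
item=E: override_val=787 → 787
item=G: override_val=NULL, env_val=NULL, default_val=309 → 309
item=H: override_val=735 → 735
item=J: override_val=258 → 258
item=K: override_val=884 → 884
item=P: override_val=NULL, env_val=NULL, default_val=63 → 63
item=R: override_val=790 → 790
item=T: override_val=125 → 125
item=W: override_val=105 → 105

138, 787, 309, 735, 258, 884, 63, 790, 125, 105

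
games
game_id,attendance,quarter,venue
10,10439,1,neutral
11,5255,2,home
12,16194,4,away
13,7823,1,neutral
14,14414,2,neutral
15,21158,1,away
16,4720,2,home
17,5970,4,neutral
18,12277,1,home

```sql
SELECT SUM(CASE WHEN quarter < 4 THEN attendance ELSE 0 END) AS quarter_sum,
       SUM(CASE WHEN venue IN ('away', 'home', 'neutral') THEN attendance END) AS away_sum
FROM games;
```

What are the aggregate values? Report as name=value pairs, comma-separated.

[quarter_sum: quarter < 4]
game_id=10: ✓ → 10439
game_id=11: ✓ → 5255
game_id=12: ✗
game_id=13: ✓ → 7823
game_id=14: ✓ → 14414
game_id=15: ✓ → 21158
game_id=16: ✓ → 4720
game_id=17: ✗
game_id=18: ✓ → 12277
quarter_sum = 10439 + 5255 + 7823 + 14414 + 21158 + 4720 + 12277 = 76086
—
[away_sum: venue IN ('away', 'home', 'neutral')]
game_id=10: ✓ → 10439
game_id=11: ✓ → 5255
game_id=12: ✓ → 16194
game_id=13: ✓ → 7823
game_id=14: ✓ → 14414
game_id=15: ✓ → 21158
game_id=16: ✓ → 4720
game_id=17: ✓ → 5970
game_id=18: ✓ → 12277
away_sum = 10439 + 5255 + 16194 + 7823 + 14414 + 21158 + 4720 + 5970 + 12277 = 98250

quarter_sum=76086, away_sum=98250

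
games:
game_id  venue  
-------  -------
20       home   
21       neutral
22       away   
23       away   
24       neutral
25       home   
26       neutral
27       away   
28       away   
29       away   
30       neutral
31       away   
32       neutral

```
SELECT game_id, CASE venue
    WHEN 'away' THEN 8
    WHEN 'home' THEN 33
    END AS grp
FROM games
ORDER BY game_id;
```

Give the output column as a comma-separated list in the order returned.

game_id=20: venue='home' → 33
game_id=21: (no match → NULL) → NULL
game_id=22: venue='away' → 8
game_id=23: venue='away' → 8
game_id=24: (no match → NULL) → NULL
game_id=25: venue='home' → 33
game_id=26: (no match → NULL) → NULL
game_id=27: venue='away' → 8
game_id=28: venue='away' → 8
game_id=29: venue='away' → 8
game_id=30: (no match → NULL) → NULL
game_id=31: venue='away' → 8
game_id=32: (no match → NULL) → NULL

33, NULL, 8, 8, NULL, 33, NULL, 8, 8, 8, NULL, 8, NULL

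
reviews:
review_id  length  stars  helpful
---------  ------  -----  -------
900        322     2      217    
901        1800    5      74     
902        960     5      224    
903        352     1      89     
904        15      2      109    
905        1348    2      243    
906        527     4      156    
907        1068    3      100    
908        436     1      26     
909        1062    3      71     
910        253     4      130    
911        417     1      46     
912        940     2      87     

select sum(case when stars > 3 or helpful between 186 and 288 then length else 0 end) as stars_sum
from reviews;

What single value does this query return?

review_id=900: ✓ → 322
review_id=901: ✓ → 1800
review_id=902: ✓ → 960
review_id=903: ✗
review_id=904: ✗
review_id=905: ✓ → 1348
review_id=906: ✓ → 527
review_id=907: ✗
review_id=908: ✗
review_id=909: ✗
review_id=910: ✓ → 253
review_id=911: ✗
review_id=912: ✗
stars_sum = 322 + 1800 + 960 + 1348 + 527 + 253 = 5210

5210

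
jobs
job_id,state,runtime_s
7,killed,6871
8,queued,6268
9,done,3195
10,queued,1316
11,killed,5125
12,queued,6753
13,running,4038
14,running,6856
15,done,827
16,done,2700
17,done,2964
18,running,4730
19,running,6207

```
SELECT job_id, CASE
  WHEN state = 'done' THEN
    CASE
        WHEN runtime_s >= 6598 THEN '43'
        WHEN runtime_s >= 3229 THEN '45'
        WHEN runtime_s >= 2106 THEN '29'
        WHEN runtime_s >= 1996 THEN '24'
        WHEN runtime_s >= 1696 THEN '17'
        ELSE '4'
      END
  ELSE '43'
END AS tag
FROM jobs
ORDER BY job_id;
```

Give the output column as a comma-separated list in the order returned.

job_id=7: state='killed' → outer ELSE → 43
job_id=8: state='queued' → outer ELSE → 43
job_id=9: state='done' → inner[runtime_s >= 2106] → 29
job_id=10: state='queued' → outer ELSE → 43
job_id=11: state='killed' → outer ELSE → 43
job_id=12: state='queued' → outer ELSE → 43
job_id=13: state='running' → outer ELSE → 43
job_id=14: state='running' → outer ELSE → 43
job_id=15: state='done' → inner[ELSE] → 4
job_id=16: state='done' → inner[runtime_s >= 2106] → 29
job_id=17: state='done' → inner[runtime_s >= 2106] → 29
job_id=18: state='running' → outer ELSE → 43
job_id=19: state='running' → outer ELSE → 43

43, 43, 29, 43, 43, 43, 43, 43, 4, 29, 29, 43, 43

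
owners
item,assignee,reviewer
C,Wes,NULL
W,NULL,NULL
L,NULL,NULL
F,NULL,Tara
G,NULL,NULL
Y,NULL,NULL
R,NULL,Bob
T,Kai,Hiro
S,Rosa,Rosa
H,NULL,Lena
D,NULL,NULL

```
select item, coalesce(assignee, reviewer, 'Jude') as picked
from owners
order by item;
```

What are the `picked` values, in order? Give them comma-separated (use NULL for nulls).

item=C: assignee=Wes → Wes
item=D: assignee=NULL, reviewer=NULL, → literal Jude → Jude
item=F: assignee=NULL, reviewer=Tara → Tara
item=G: assignee=NULL, reviewer=NULL, → literal Jude → Jude
item=H: assignee=NULL, reviewer=Lena → Lena
item=L: assignee=NULL, reviewer=NULL, → literal Jude → Jude
item=R: assignee=NULL, reviewer=Bob → Bob
item=S: assignee=Rosa → Rosa
item=T: assignee=Kai → Kai
item=W: assignee=NULL, reviewer=NULL, → literal Jude → Jude
item=Y: assignee=NULL, reviewer=NULL, → literal Jude → Jude

Wes, Jude, Tara, Jude, Lena, Jude, Bob, Rosa, Kai, Jude, Jude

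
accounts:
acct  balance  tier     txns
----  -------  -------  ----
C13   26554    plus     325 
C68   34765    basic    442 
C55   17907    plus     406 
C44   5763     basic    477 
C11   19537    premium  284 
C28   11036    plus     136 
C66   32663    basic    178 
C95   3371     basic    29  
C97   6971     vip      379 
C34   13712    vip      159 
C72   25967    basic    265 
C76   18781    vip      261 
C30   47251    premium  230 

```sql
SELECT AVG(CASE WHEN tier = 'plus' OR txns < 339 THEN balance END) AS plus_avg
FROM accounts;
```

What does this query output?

21677.9

acct=C13: ✓ → 26554
acct=C68: ✗
acct=C55: ✓ → 17907
acct=C44: ✗
acct=C11: ✓ → 19537
acct=C28: ✓ → 11036
acct=C66: ✓ → 32663
acct=C95: ✓ → 3371
acct=C97: ✗
acct=C34: ✓ → 13712
acct=C72: ✓ → 25967
acct=C76: ✓ → 18781
acct=C30: ✓ → 47251
plus_avg = (26554 + 17907 + 19537 + 11036 + 32663 + 3371 + 13712 + 25967 + 18781 + 47251) / 10 = 21677.9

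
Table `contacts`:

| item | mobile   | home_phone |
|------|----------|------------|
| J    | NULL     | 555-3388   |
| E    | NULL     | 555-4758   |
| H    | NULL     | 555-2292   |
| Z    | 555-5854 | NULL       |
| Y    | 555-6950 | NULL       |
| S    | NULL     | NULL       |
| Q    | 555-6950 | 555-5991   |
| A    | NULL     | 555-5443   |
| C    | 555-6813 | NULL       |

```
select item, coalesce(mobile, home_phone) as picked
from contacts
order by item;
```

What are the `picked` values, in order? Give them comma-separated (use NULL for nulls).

555-5443, 555-6813, 555-4758, 555-2292, 555-3388, 555-6950, NULL, 555-6950, 555-5854

item=A: mobile=NULL, home_phone=555-5443 → 555-5443
item=C: mobile=555-6813 → 555-6813
item=E: mobile=NULL, home_phone=555-4758 → 555-4758
item=H: mobile=NULL, home_phone=555-2292 → 555-2292
item=J: mobile=NULL, home_phone=555-3388 → 555-3388
item=Q: mobile=555-6950 → 555-6950
item=S: mobile=NULL, home_phone=NULL (all NULL) → NULL
item=Y: mobile=555-6950 → 555-6950
item=Z: mobile=555-5854 → 555-5854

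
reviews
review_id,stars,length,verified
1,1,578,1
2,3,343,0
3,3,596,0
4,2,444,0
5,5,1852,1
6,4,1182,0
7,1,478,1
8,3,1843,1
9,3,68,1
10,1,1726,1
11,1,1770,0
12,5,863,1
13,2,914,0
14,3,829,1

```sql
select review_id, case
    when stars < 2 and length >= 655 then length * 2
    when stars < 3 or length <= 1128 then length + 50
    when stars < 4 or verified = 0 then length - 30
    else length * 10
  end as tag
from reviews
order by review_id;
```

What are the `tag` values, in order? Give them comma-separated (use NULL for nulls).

628, 393, 646, 494, 18520, 1152, 528, 1813, 118, 3452, 3540, 913, 964, 879

review_id=1: stars < 3 or length <= 1128 → 628
review_id=2: stars < 3 or length <= 1128 → 393
review_id=3: stars < 3 or length <= 1128 → 646
review_id=4: stars < 3 or length <= 1128 → 494
review_id=5: ELSE → 18520
review_id=6: stars < 4 or verified = 0 → 1152
review_id=7: stars < 3 or length <= 1128 → 528
review_id=8: stars < 4 or verified = 0 → 1813
review_id=9: stars < 3 or length <= 1128 → 118
review_id=10: stars < 2 and length >= 655 → 3452
review_id=11: stars < 2 and length >= 655 → 3540
review_id=12: stars < 3 or length <= 1128 → 913
review_id=13: stars < 3 or length <= 1128 → 964
review_id=14: stars < 3 or length <= 1128 → 879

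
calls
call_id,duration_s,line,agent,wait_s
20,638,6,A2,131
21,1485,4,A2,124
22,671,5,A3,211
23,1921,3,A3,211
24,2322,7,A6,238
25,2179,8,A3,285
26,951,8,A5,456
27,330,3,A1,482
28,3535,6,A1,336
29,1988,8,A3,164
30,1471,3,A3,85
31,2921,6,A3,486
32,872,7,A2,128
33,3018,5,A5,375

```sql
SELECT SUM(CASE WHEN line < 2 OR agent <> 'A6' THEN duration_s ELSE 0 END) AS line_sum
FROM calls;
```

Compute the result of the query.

call_id=20: ✓ → 638
call_id=21: ✓ → 1485
call_id=22: ✓ → 671
call_id=23: ✓ → 1921
call_id=24: ✗
call_id=25: ✓ → 2179
call_id=26: ✓ → 951
call_id=27: ✓ → 330
call_id=28: ✓ → 3535
call_id=29: ✓ → 1988
call_id=30: ✓ → 1471
call_id=31: ✓ → 2921
call_id=32: ✓ → 872
call_id=33: ✓ → 3018
line_sum = 638 + 1485 + 671 + 1921 + 2179 + 951 + 330 + 3535 + 1988 + 1471 + 2921 + 872 + 3018 = 21980

21980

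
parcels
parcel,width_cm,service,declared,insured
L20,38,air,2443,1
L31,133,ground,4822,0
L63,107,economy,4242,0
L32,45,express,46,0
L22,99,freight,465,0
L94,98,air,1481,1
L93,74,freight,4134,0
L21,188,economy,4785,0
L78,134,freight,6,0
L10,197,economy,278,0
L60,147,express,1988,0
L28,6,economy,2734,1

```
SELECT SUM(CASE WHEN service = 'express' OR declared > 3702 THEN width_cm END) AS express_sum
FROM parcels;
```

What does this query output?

parcel=L20: ✗
parcel=L31: ✓ → 133
parcel=L63: ✓ → 107
parcel=L32: ✓ → 45
parcel=L22: ✗
parcel=L94: ✗
parcel=L93: ✓ → 74
parcel=L21: ✓ → 188
parcel=L78: ✗
parcel=L10: ✗
parcel=L60: ✓ → 147
parcel=L28: ✗
express_sum = 133 + 107 + 45 + 74 + 188 + 147 = 694

694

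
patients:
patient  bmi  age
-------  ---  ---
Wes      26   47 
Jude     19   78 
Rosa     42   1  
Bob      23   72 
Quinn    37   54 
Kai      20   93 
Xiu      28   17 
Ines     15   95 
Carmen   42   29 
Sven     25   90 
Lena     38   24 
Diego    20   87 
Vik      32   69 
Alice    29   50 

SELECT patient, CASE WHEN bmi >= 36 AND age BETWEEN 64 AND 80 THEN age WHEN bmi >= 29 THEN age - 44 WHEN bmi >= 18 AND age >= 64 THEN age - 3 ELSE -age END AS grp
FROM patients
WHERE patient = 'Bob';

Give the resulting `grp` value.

69

patient = Bob: bmi=23, age=72.
bmi >= 36 AND age BETWEEN 64 AND 80 → false
bmi >= 29 → false
bmi >= 18 AND age >= 64 → true → 69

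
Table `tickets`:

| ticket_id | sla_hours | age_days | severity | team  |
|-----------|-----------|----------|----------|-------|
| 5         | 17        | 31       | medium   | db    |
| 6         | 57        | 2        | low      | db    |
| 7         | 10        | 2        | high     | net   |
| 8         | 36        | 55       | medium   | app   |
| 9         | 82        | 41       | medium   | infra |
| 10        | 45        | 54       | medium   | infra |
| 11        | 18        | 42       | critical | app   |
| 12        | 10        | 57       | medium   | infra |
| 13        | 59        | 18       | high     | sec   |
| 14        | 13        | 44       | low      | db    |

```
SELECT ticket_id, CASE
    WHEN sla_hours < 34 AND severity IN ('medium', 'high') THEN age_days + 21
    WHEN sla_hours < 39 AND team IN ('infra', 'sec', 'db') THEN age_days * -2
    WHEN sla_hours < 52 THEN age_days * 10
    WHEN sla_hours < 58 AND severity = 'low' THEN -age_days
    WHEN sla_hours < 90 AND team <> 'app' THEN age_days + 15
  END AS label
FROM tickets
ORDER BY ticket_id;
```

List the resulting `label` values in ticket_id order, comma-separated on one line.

ticket_id=5: sla_hours < 34 AND severity IN ('medium', 'high') → 52
ticket_id=6: sla_hours < 58 AND severity = 'low' → -2
ticket_id=7: sla_hours < 34 AND severity IN ('medium', 'high') → 23
ticket_id=8: sla_hours < 52 → 550
ticket_id=9: sla_hours < 90 AND team <> 'app' → 56
ticket_id=10: sla_hours < 52 → 540
ticket_id=11: sla_hours < 52 → 420
ticket_id=12: sla_hours < 34 AND severity IN ('medium', 'high') → 78
ticket_id=13: sla_hours < 90 AND team <> 'app' → 33
ticket_id=14: sla_hours < 39 AND team IN ('infra', 'sec', 'db') → -88

52, -2, 23, 550, 56, 540, 420, 78, 33, -88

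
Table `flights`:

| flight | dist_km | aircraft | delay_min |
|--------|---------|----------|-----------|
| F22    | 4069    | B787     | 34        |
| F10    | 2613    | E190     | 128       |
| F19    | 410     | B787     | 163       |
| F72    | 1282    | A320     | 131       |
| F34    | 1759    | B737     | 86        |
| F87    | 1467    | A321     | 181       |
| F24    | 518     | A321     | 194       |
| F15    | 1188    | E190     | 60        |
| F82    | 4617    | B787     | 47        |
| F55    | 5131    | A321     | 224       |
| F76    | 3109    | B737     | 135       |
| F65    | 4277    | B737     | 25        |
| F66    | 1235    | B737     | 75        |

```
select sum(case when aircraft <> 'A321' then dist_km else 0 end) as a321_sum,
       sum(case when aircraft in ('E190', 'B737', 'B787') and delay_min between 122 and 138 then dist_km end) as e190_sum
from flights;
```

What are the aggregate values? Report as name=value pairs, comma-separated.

[a321_sum: aircraft <> 'A321']
flight=F22: ✓ → 4069
flight=F10: ✓ → 2613
flight=F19: ✓ → 410
flight=F72: ✓ → 1282
flight=F34: ✓ → 1759
flight=F87: ✗
flight=F24: ✗
flight=F15: ✓ → 1188
flight=F82: ✓ → 4617
flight=F55: ✗
flight=F76: ✓ → 3109
flight=F65: ✓ → 4277
flight=F66: ✓ → 1235
a321_sum = 4069 + 2613 + 410 + 1282 + 1759 + 1188 + 4617 + 3109 + 4277 + 1235 = 24559
—
[e190_sum: aircraft in ('E190', 'B737', 'B787') and delay_min between 122 and 138]
flight=F22: ✗
flight=F10: ✓ → 2613
flight=F19: ✗
flight=F72: ✗
flight=F34: ✗
flight=F87: ✗
flight=F24: ✗
flight=F15: ✗
flight=F82: ✗
flight=F55: ✗
flight=F76: ✓ → 3109
flight=F65: ✗
flight=F66: ✗
e190_sum = 2613 + 3109 = 5722

a321_sum=24559, e190_sum=5722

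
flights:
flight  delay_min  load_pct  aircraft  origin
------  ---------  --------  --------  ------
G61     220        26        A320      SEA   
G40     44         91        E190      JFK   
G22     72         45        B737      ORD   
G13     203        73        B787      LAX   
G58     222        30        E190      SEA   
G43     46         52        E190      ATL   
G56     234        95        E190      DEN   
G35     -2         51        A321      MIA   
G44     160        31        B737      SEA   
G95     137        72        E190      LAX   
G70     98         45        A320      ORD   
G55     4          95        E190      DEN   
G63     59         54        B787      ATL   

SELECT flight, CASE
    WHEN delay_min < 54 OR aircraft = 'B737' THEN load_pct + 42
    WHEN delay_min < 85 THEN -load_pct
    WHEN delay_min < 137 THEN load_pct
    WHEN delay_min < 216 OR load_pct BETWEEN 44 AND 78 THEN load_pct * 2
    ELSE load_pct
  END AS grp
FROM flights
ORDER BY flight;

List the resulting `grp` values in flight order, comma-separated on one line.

146, 87, 93, 133, 94, 73, 137, 95, 30, 26, -54, 45, 144

flight=G13: delay_min < 216 OR load_pct BETWEEN 44 AND 78 → 146
flight=G22: delay_min < 54 OR aircraft = 'B737' → 87
flight=G35: delay_min < 54 OR aircraft = 'B737' → 93
flight=G40: delay_min < 54 OR aircraft = 'B737' → 133
flight=G43: delay_min < 54 OR aircraft = 'B737' → 94
flight=G44: delay_min < 54 OR aircraft = 'B737' → 73
flight=G55: delay_min < 54 OR aircraft = 'B737' → 137
flight=G56: ELSE → 95
flight=G58: ELSE → 30
flight=G61: ELSE → 26
flight=G63: delay_min < 85 → -54
flight=G70: delay_min < 137 → 45
flight=G95: delay_min < 216 OR load_pct BETWEEN 44 AND 78 → 144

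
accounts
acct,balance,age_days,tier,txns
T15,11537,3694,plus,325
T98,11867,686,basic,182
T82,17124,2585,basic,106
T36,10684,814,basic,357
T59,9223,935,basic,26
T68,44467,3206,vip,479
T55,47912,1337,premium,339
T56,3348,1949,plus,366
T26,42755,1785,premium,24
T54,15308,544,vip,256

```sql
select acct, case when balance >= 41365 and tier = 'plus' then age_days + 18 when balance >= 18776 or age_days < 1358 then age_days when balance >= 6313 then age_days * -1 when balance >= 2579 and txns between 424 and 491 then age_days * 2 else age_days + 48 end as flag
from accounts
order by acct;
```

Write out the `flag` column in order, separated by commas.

acct=T15: balance >= 6313 → -3694
acct=T26: balance >= 18776 or age_days < 1358 → 1785
acct=T36: balance >= 18776 or age_days < 1358 → 814
acct=T54: balance >= 18776 or age_days < 1358 → 544
acct=T55: balance >= 18776 or age_days < 1358 → 1337
acct=T56: ELSE → 1997
acct=T59: balance >= 18776 or age_days < 1358 → 935
acct=T68: balance >= 18776 or age_days < 1358 → 3206
acct=T82: balance >= 6313 → -2585
acct=T98: balance >= 18776 or age_days < 1358 → 686

-3694, 1785, 814, 544, 1337, 1997, 935, 3206, -2585, 686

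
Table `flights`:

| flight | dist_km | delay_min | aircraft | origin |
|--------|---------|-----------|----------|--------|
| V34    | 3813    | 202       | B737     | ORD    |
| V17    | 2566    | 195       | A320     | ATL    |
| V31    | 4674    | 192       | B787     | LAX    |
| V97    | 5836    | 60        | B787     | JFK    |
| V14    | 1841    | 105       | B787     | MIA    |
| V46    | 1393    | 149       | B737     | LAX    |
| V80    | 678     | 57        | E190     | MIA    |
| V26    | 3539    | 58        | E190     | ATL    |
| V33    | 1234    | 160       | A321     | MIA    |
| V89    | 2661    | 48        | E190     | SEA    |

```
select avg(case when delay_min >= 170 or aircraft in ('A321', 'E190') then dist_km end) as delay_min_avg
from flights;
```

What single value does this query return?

2737.8571428571

flight=V34: ✓ → 3813
flight=V17: ✓ → 2566
flight=V31: ✓ → 4674
flight=V97: ✗
flight=V14: ✗
flight=V46: ✗
flight=V80: ✓ → 678
flight=V26: ✓ → 3539
flight=V33: ✓ → 1234
flight=V89: ✓ → 2661
delay_min_avg = (3813 + 2566 + 4674 + 678 + 3539 + 1234 + 2661) / 7 = 2737.8571428571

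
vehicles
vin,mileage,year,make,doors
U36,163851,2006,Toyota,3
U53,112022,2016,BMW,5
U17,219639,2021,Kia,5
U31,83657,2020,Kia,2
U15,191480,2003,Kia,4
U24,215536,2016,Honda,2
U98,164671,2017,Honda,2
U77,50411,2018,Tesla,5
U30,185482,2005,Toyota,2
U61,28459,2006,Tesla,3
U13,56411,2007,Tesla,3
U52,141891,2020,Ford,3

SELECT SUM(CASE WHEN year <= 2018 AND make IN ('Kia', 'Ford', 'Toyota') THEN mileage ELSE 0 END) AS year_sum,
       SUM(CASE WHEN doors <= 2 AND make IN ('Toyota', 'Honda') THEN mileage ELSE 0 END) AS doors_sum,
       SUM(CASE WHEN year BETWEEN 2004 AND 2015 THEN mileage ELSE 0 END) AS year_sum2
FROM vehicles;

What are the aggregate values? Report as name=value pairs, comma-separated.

[year_sum: year <= 2018 AND make IN ('Kia', 'Ford', 'Toyota')]
vin=U36: ✓ → 163851
vin=U53: ✗
vin=U17: ✗
vin=U31: ✗
vin=U15: ✓ → 191480
vin=U24: ✗
vin=U98: ✗
vin=U77: ✗
vin=U30: ✓ → 185482
vin=U61: ✗
vin=U13: ✗
vin=U52: ✗
year_sum = 163851 + 191480 + 185482 = 540813
—
[doors_sum: doors <= 2 AND make IN ('Toyota', 'Honda')]
vin=U36: ✗
vin=U53: ✗
vin=U17: ✗
vin=U31: ✗
vin=U15: ✗
vin=U24: ✓ → 215536
vin=U98: ✓ → 164671
vin=U77: ✗
vin=U30: ✓ → 185482
vin=U61: ✗
vin=U13: ✗
vin=U52: ✗
doors_sum = 215536 + 164671 + 185482 = 565689
—
[year_sum2: year BETWEEN 2004 AND 2015]
vin=U36: ✓ → 163851
vin=U53: ✗
vin=U17: ✗
vin=U31: ✗
vin=U15: ✗
vin=U24: ✗
vin=U98: ✗
vin=U77: ✗
vin=U30: ✓ → 185482
vin=U61: ✓ → 28459
vin=U13: ✓ → 56411
vin=U52: ✗
year_sum2 = 163851 + 185482 + 28459 + 56411 = 434203

year_sum=540813, doors_sum=565689, year_sum2=434203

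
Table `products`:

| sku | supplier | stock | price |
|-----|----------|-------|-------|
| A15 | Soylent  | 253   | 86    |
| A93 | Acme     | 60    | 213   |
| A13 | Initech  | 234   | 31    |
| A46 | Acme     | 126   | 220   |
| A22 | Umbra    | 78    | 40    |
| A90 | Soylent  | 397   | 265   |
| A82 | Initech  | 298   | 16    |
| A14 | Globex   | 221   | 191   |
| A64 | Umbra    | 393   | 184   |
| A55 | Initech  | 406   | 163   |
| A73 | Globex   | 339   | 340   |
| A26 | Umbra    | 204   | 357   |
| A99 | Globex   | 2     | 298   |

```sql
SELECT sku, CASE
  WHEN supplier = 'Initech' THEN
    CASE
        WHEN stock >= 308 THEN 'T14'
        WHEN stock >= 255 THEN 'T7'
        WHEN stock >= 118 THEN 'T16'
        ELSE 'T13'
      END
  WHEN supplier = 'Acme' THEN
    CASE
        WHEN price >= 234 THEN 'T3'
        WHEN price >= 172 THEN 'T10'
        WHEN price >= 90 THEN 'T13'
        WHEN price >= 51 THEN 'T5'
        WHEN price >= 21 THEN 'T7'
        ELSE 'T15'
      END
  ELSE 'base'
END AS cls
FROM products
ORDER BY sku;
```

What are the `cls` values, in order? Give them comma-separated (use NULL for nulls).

T16, base, base, base, base, T10, T14, base, base, T7, base, T10, base

sku=A13: supplier='Initech' → inner[stock >= 118] → T16
sku=A14: supplier='Globex' → outer ELSE → base
sku=A15: supplier='Soylent' → outer ELSE → base
sku=A22: supplier='Umbra' → outer ELSE → base
sku=A26: supplier='Umbra' → outer ELSE → base
sku=A46: supplier='Acme' → inner[price >= 172] → T10
sku=A55: supplier='Initech' → inner[stock >= 308] → T14
sku=A64: supplier='Umbra' → outer ELSE → base
sku=A73: supplier='Globex' → outer ELSE → base
sku=A82: supplier='Initech' → inner[stock >= 255] → T7
sku=A90: supplier='Soylent' → outer ELSE → base
sku=A93: supplier='Acme' → inner[price >= 172] → T10
sku=A99: supplier='Globex' → outer ELSE → base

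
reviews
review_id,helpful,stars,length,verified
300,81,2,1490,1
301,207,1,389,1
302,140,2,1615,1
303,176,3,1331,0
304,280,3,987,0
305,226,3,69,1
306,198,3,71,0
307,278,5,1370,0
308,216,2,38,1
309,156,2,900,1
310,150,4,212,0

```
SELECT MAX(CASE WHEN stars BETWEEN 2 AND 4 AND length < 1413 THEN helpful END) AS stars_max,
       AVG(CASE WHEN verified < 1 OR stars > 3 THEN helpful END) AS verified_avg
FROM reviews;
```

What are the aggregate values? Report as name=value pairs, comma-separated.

stars_max=280, verified_avg=216.4

[stars_max: stars BETWEEN 2 AND 4 AND length < 1413]
review_id=300: ✗
review_id=301: ✗
review_id=302: ✗
review_id=303: ✓ → 176
review_id=304: ✓ → 280
review_id=305: ✓ → 226
review_id=306: ✓ → 198
review_id=307: ✗
review_id=308: ✓ → 216
review_id=309: ✓ → 156
review_id=310: ✓ → 150
stars_max = MAX(176, 280, 226, 198, 216, 156, 150) = 280
—
[verified_avg: verified < 1 OR stars > 3]
review_id=300: ✗
review_id=301: ✗
review_id=302: ✗
review_id=303: ✓ → 176
review_id=304: ✓ → 280
review_id=305: ✗
review_id=306: ✓ → 198
review_id=307: ✓ → 278
review_id=308: ✗
review_id=309: ✗
review_id=310: ✓ → 150
verified_avg = (176 + 280 + 198 + 278 + 150) / 5 = 216.4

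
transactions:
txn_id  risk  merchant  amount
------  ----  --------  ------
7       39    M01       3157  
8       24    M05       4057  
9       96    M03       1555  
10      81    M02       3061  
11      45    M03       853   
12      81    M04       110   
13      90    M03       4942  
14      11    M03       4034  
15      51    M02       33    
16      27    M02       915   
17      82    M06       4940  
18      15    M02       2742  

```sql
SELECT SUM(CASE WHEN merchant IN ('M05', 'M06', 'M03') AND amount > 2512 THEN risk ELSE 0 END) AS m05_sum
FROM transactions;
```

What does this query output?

207

txn_id=7: ✗
txn_id=8: ✓ → 24
txn_id=9: ✗
txn_id=10: ✗
txn_id=11: ✗
txn_id=12: ✗
txn_id=13: ✓ → 90
txn_id=14: ✓ → 11
txn_id=15: ✗
txn_id=16: ✗
txn_id=17: ✓ → 82
txn_id=18: ✗
m05_sum = 24 + 90 + 11 + 82 = 207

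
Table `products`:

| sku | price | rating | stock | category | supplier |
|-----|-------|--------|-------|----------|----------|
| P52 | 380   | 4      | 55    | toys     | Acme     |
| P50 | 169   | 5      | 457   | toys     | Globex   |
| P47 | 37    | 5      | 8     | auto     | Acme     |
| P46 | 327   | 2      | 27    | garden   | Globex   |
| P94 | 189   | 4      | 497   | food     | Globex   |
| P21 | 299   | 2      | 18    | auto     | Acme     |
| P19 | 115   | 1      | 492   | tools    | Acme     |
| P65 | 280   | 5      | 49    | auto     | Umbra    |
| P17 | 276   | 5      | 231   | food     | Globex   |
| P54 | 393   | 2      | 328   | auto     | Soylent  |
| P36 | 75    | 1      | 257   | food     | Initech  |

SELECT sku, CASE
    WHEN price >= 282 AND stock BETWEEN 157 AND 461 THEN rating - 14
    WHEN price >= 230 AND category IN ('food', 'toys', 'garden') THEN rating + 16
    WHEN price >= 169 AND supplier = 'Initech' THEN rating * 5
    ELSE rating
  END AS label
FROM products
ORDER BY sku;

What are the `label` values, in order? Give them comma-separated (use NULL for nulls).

21, 1, 2, 1, 18, 5, 5, 20, -12, 5, 4

sku=P17: price >= 230 AND category IN ('food', 'toys', 'garden') → 21
sku=P19: ELSE → 1
sku=P21: ELSE → 2
sku=P36: ELSE → 1
sku=P46: price >= 230 AND category IN ('food', 'toys', 'garden') → 18
sku=P47: ELSE → 5
sku=P50: ELSE → 5
sku=P52: price >= 230 AND category IN ('food', 'toys', 'garden') → 20
sku=P54: price >= 282 AND stock BETWEEN 157 AND 461 → -12
sku=P65: ELSE → 5
sku=P94: ELSE → 4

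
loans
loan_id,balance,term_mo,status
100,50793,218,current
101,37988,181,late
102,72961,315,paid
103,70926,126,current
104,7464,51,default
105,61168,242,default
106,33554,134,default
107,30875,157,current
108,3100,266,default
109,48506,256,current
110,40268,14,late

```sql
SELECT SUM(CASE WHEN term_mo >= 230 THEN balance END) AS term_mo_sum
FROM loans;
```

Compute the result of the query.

185735

loan_id=100: ✗
loan_id=101: ✗
loan_id=102: ✓ → 72961
loan_id=103: ✗
loan_id=104: ✗
loan_id=105: ✓ → 61168
loan_id=106: ✗
loan_id=107: ✗
loan_id=108: ✓ → 3100
loan_id=109: ✓ → 48506
loan_id=110: ✗
term_mo_sum = 72961 + 61168 + 3100 + 48506 = 185735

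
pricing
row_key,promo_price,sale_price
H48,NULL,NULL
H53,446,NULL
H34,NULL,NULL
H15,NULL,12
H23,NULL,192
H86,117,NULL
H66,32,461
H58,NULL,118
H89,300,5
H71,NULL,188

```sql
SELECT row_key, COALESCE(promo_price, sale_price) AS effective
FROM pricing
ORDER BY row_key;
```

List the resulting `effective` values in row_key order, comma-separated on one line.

12, 192, NULL, NULL, 446, 118, 32, 188, 117, 300

row_key=H15: promo_price=NULL, sale_price=12 → 12
row_key=H23: promo_price=NULL, sale_price=192 → 192
row_key=H34: promo_price=NULL, sale_price=NULL (all NULL) → NULL
row_key=H48: promo_price=NULL, sale_price=NULL (all NULL) → NULL
row_key=H53: promo_price=446 → 446
row_key=H58: promo_price=NULL, sale_price=118 → 118
row_key=H66: promo_price=32 → 32
row_key=H71: promo_price=NULL, sale_price=188 → 188
row_key=H86: promo_price=117 → 117
row_key=H89: promo_price=300 → 300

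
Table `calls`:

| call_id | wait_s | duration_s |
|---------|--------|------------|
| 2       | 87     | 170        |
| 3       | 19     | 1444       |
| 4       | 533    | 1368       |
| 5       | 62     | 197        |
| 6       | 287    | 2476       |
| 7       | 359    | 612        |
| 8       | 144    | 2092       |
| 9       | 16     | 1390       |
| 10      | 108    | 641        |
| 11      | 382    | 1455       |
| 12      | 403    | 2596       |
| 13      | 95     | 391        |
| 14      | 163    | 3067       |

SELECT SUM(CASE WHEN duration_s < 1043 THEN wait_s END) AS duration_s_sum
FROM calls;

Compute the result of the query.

711

call_id=2: ✓ → 87
call_id=3: ✗
call_id=4: ✗
call_id=5: ✓ → 62
call_id=6: ✗
call_id=7: ✓ → 359
call_id=8: ✗
call_id=9: ✗
call_id=10: ✓ → 108
call_id=11: ✗
call_id=12: ✗
call_id=13: ✓ → 95
call_id=14: ✗
duration_s_sum = 87 + 62 + 359 + 108 + 95 = 711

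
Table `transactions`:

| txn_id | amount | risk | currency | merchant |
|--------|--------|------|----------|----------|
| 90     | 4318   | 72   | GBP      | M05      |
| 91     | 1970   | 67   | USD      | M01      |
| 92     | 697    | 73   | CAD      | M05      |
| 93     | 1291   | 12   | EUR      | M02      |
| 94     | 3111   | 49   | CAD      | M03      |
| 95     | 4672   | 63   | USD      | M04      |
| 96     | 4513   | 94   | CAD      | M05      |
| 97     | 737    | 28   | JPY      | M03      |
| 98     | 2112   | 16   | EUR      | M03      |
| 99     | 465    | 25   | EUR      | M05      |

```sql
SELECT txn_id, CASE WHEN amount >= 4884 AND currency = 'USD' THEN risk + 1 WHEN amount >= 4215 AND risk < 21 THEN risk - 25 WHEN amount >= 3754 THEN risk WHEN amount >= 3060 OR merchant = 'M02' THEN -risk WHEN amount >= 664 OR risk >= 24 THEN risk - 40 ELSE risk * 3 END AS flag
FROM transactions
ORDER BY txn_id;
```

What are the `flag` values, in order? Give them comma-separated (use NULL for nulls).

72, 27, 33, -12, -49, 63, 94, -12, -24, -15

txn_id=90: amount >= 3754 → 72
txn_id=91: amount >= 664 OR risk >= 24 → 27
txn_id=92: amount >= 664 OR risk >= 24 → 33
txn_id=93: amount >= 3060 OR merchant = 'M02' → -12
txn_id=94: amount >= 3060 OR merchant = 'M02' → -49
txn_id=95: amount >= 3754 → 63
txn_id=96: amount >= 3754 → 94
txn_id=97: amount >= 664 OR risk >= 24 → -12
txn_id=98: amount >= 664 OR risk >= 24 → -24
txn_id=99: amount >= 664 OR risk >= 24 → -15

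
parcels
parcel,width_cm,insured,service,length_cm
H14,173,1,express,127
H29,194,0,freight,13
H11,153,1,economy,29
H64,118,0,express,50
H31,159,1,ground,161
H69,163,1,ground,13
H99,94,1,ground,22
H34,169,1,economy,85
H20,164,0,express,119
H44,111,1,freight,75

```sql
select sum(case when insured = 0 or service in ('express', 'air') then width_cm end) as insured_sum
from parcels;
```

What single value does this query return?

parcel=H14: ✓ → 173
parcel=H29: ✓ → 194
parcel=H11: ✗
parcel=H64: ✓ → 118
parcel=H31: ✗
parcel=H69: ✗
parcel=H99: ✗
parcel=H34: ✗
parcel=H20: ✓ → 164
parcel=H44: ✗
insured_sum = 173 + 194 + 118 + 164 = 649

649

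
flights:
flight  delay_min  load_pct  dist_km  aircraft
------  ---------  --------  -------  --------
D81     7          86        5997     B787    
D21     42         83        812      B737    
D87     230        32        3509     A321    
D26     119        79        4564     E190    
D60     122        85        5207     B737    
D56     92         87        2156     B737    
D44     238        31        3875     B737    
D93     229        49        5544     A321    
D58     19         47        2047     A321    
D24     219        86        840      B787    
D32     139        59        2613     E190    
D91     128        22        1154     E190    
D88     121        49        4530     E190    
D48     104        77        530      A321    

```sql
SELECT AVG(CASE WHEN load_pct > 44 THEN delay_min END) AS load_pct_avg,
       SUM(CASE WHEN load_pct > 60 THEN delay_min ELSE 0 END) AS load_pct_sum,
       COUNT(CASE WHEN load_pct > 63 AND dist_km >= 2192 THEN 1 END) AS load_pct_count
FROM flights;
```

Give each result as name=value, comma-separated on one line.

load_pct_avg=110.2727272727, load_pct_sum=705, load_pct_count=3

[load_pct_avg: load_pct > 44]
flight=D81: ✓ → 7
flight=D21: ✓ → 42
flight=D87: ✗
flight=D26: ✓ → 119
flight=D60: ✓ → 122
flight=D56: ✓ → 92
flight=D44: ✗
flight=D93: ✓ → 229
flight=D58: ✓ → 19
flight=D24: ✓ → 219
flight=D32: ✓ → 139
flight=D91: ✗
flight=D88: ✓ → 121
flight=D48: ✓ → 104
load_pct_avg = (7 + 42 + 119 + 122 + 92 + 229 + 19 + 219 + 139 + 121 + 104) / 11 = 110.2727272727
—
[load_pct_sum: load_pct > 60]
flight=D81: ✓ → 7
flight=D21: ✓ → 42
flight=D87: ✗
flight=D26: ✓ → 119
flight=D60: ✓ → 122
flight=D56: ✓ → 92
flight=D44: ✗
flight=D93: ✗
flight=D58: ✗
flight=D24: ✓ → 219
flight=D32: ✗
flight=D91: ✗
flight=D88: ✗
flight=D48: ✓ → 104
load_pct_sum = 7 + 42 + 119 + 122 + 92 + 219 + 104 = 705
—
[load_pct_count: load_pct > 63 AND dist_km >= 2192]
flight=D81: ✓ → 1
flight=D21: ✗
flight=D87: ✗
flight=D26: ✓ → 1
flight=D60: ✓ → 1
flight=D56: ✗
flight=D44: ✗
flight=D93: ✗
flight=D58: ✗
flight=D24: ✗
flight=D32: ✗
flight=D91: ✗
flight=D88: ✗
flight=D48: ✗
load_pct_count = COUNT(1, 1, 1) = 3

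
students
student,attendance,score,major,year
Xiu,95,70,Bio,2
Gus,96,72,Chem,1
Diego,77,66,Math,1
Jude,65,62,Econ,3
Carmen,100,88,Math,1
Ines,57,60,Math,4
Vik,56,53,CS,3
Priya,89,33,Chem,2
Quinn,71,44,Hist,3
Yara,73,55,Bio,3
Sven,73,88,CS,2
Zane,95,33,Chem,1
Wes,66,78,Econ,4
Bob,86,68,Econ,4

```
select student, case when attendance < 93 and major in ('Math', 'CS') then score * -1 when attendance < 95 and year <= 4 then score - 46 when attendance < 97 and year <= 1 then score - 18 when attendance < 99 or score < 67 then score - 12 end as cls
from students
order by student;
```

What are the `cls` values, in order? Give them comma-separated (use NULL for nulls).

student=Bob: attendance < 95 and year <= 4 → 22
student=Carmen: (no match → NULL) → NULL
student=Diego: attendance < 93 and major in ('Math', 'CS') → -66
student=Gus: attendance < 97 and year <= 1 → 54
student=Ines: attendance < 93 and major in ('Math', 'CS') → -60
student=Jude: attendance < 95 and year <= 4 → 16
student=Priya: attendance < 95 and year <= 4 → -13
student=Quinn: attendance < 95 and year <= 4 → -2
student=Sven: attendance < 93 and major in ('Math', 'CS') → -88
student=Vik: attendance < 93 and major in ('Math', 'CS') → -53
student=Wes: attendance < 95 and year <= 4 → 32
student=Xiu: attendance < 99 or score < 67 → 58
student=Yara: attendance < 95 and year <= 4 → 9
student=Zane: attendance < 97 and year <= 1 → 15

22, NULL, -66, 54, -60, 16, -13, -2, -88, -53, 32, 58, 9, 15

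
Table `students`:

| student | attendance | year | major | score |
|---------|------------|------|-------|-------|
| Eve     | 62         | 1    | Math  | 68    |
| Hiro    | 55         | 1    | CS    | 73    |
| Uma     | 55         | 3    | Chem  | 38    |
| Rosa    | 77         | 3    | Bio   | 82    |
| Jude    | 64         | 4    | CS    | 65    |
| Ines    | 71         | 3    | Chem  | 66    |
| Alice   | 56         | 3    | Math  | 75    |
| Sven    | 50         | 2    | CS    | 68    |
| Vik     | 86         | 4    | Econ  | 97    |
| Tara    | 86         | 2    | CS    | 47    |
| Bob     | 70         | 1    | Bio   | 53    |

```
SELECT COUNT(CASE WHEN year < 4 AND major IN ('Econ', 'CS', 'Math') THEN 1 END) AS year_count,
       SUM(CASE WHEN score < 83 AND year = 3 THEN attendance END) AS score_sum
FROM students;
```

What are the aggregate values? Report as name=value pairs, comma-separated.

year_count=5, score_sum=259

[year_count: year < 4 AND major IN ('Econ', 'CS', 'Math')]
student=Eve: ✓ → 1
student=Hiro: ✓ → 1
student=Uma: ✗
student=Rosa: ✗
student=Jude: ✗
student=Ines: ✗
student=Alice: ✓ → 1
student=Sven: ✓ → 1
student=Vik: ✗
student=Tara: ✓ → 1
student=Bob: ✗
year_count = COUNT(1, 1, 1, 1, 1) = 5
—
[score_sum: score < 83 AND year = 3]
student=Eve: ✗
student=Hiro: ✗
student=Uma: ✓ → 55
student=Rosa: ✓ → 77
student=Jude: ✗
student=Ines: ✓ → 71
student=Alice: ✓ → 56
student=Sven: ✗
student=Vik: ✗
student=Tara: ✗
student=Bob: ✗
score_sum = 55 + 77 + 71 + 56 = 259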